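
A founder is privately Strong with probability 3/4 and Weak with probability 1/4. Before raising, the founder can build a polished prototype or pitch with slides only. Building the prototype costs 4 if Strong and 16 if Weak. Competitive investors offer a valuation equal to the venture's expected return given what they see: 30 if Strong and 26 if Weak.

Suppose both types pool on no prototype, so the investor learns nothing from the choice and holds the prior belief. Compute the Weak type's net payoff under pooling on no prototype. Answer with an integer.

29

Pooled valuation = 3/4·30 + 1/4·26 = 29.
Weak pays no cost for no prototype, so net payoff = 29.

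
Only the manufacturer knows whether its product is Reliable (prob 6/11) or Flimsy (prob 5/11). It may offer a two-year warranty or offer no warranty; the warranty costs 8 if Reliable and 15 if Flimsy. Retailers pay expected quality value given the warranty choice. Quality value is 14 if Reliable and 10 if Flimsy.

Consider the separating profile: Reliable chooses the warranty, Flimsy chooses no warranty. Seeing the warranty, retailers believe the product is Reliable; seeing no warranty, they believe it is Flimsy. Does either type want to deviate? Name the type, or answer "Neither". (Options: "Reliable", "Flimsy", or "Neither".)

Reliable

The warranty pays 14; no warranty pays 10.
Reliable: assigned the warranty, nets 14 − 8 = 6; deviating to no warranty nets 10.
Flimsy: assigned no warranty, nets 10; deviating to the warranty nets 14 − 15 = -1.
The Reliable type gains 4 by deviating.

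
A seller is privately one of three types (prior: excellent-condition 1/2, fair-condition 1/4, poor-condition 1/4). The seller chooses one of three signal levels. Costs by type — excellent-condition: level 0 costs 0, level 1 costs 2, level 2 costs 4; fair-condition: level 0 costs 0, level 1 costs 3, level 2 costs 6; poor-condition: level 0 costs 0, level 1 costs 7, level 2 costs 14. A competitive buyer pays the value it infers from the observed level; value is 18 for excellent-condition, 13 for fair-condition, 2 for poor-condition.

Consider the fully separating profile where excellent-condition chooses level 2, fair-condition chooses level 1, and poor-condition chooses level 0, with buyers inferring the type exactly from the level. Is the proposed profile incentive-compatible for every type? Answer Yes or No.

Separating prices: level 2 → 18, level 1 → 13, level 0 → 2.
excellent-condition (assigned level 2): level 0: 2 − 0 = 2; level 1: 13 − 2 = 11; level 2: 18 − 4 = 14. excellent-condition stays.
fair-condition (assigned level 1): level 0: 2 − 0 = 2; level 1: 13 − 3 = 10; level 2: 18 − 6 = 12. fair-condition prefers level 2.
poor-condition (assigned level 0): level 0: 2 − 0 = 2; level 1: 13 − 7 = 6; level 2: 18 − 14 = 4. poor-condition prefers level 1.
At least one type deviates; the separating profile fails.

No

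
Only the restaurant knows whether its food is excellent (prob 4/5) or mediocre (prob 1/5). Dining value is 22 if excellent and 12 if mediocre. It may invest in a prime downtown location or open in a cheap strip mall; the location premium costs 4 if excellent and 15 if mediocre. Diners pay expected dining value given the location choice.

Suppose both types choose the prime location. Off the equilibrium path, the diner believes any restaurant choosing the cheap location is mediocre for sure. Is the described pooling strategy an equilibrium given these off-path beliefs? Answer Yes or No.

No

On path, the diner holds the prior and pays 4/5·22 + 1/5·12 = 20. Off path (the cheap location), believing mediocre, it pays 12.
excellent: the prime location nets 20 − 4 = 16; the cheap location nets 12. excellent stays.
mediocre: the prime location nets 20 − 15 = 5; the cheap location nets 12. mediocre would deviate.
A type deviates, so pooling fails.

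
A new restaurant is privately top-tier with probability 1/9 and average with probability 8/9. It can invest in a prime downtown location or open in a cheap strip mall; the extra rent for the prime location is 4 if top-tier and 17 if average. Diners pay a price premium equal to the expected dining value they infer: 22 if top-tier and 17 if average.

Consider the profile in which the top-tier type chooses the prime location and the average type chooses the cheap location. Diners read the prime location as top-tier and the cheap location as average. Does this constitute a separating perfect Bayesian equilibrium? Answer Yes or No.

Under these beliefs, the prime location earns price premium 22 and the cheap location earns price premium 17.
top-tier: the prime location nets 22 − 4 = 18; the cheap location nets 17. top-tier prefers the prime location.
average: the prime location nets 22 − 17 = 5; the cheap location nets 17. average prefers the cheap location.
Neither type deviates, so the separating profile is an equilibrium.

Yes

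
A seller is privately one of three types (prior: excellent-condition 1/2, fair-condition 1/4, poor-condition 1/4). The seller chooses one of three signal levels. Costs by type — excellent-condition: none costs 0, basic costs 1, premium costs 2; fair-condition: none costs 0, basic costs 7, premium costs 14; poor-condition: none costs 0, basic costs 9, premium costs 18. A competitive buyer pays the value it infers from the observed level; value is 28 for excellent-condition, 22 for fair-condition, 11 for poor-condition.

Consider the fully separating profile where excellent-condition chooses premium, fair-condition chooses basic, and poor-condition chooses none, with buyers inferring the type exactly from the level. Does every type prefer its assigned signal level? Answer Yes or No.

No

Separating prices: premium → 28, basic → 22, none → 11.
excellent-condition (assigned premium): none: 11 − 0 = 11; basic: 22 − 1 = 21; premium: 28 − 2 = 26. excellent-condition stays.
fair-condition (assigned basic): none: 11 − 0 = 11; basic: 22 − 7 = 15; premium: 28 − 14 = 14. fair-condition stays.
poor-condition (assigned none): none: 11 − 0 = 11; basic: 22 − 9 = 13; premium: 28 − 18 = 10. poor-condition prefers basic.
At least one type deviates; the separating profile fails.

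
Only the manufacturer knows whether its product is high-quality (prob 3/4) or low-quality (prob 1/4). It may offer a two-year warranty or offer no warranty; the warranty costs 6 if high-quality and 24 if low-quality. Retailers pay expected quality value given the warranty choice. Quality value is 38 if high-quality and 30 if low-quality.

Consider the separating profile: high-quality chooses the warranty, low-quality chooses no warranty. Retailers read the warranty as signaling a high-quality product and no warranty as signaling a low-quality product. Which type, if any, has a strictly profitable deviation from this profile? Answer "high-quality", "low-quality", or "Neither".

Neither

The warranty pays 38; no warranty pays 30.
high-quality: assigned the warranty, nets 38 − 6 = 32; deviating to no warranty nets 30.
low-quality: assigned no warranty, nets 30; deviating to the warranty nets 38 − 24 = 14.
Both types strictly prefer their assigned action; no profitable deviation.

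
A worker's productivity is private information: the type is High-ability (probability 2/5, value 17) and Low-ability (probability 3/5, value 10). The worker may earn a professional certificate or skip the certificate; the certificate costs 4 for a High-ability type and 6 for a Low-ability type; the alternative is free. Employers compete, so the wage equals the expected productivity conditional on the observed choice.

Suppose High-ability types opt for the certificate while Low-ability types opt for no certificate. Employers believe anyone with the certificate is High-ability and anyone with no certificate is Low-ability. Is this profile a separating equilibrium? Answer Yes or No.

No

Under these beliefs, the certificate earns wage 17 and no certificate earns wage 10.
High-ability: the certificate nets 17 − 4 = 13; no certificate nets 10. High-ability prefers the certificate.
Low-ability: the certificate nets 17 − 6 = 11; no certificate nets 10. Low-ability would deviate to the certificate.
Low-ability has a profitable deviation, so the profile is not an equilibrium.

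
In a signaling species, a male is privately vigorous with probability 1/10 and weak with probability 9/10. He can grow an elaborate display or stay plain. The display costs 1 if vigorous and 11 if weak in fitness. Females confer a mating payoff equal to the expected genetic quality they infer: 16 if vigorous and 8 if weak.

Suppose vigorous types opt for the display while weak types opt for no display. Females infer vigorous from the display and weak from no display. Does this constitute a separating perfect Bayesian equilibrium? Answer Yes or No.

Yes

Under these beliefs, the display earns mating payoff 16 and no display earns mating payoff 8.
vigorous: the display nets 16 − 1 = 15; no display nets 8. vigorous prefers the display.
weak: the display nets 16 − 11 = 5; no display nets 8. weak prefers no display.
Neither type deviates, so the separating profile is an equilibrium.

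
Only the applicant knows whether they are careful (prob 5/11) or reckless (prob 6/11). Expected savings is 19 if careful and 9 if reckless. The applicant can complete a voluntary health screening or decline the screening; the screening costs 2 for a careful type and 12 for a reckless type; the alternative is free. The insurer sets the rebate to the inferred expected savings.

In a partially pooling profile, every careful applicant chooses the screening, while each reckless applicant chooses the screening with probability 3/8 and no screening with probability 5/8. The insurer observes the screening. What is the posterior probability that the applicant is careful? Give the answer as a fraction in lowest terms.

P(the screening) = (5/11)·1 + (6/11)·(3/8) = 29/44.
By Bayes' rule, P(careful | the screening) = (5/11) / (29/44) = 20/29.

20/29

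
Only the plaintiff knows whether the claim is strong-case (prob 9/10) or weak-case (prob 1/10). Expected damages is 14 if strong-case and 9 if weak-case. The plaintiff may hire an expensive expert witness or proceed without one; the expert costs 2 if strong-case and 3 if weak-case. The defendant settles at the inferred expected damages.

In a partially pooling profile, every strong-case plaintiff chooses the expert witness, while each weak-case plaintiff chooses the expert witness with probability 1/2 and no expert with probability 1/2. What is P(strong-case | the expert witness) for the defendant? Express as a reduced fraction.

18/19

P(the expert witness) = (9/10)·1 + (1/10)·(1/2) = 19/20.
By Bayes' rule, P(strong-case | the expert witness) = (9/10) / (19/20) = 18/19.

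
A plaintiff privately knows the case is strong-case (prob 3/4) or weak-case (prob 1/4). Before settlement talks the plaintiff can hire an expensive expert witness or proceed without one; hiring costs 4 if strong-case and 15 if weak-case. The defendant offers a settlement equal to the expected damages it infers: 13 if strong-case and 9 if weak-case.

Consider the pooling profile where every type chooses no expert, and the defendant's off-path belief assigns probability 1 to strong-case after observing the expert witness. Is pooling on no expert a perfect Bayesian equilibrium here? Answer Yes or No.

On path, the defendant holds the prior and pays 3/4·13 + 1/4·9 = 12. Off path (the expert witness), believing strong-case, it pays 13.
strong-case: no expert nets 12; the expert witness nets 13 − 4 = 9. strong-case stays.
weak-case: no expert nets 12; the expert witness nets 13 − 15 = -2. weak-case stays.
No type deviates, so pooling is sustained.

Yes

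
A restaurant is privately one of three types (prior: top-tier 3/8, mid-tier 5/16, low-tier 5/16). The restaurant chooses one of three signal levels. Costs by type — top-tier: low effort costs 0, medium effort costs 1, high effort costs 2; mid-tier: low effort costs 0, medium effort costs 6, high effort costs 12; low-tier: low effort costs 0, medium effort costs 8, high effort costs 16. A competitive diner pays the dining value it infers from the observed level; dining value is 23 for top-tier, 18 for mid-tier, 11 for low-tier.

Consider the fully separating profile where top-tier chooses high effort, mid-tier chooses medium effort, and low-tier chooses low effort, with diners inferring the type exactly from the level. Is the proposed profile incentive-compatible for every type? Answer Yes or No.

Yes

Separating price premiums: high effort → 23, medium effort → 18, low effort → 11.
top-tier (assigned high effort): low effort: 11 − 0 = 11; medium effort: 18 − 1 = 17; high effort: 23 − 2 = 21. top-tier stays.
mid-tier (assigned medium effort): low effort: 11 − 0 = 11; medium effort: 18 − 6 = 12; high effort: 23 − 12 = 11. mid-tier stays.
low-tier (assigned low effort): low effort: 11 − 0 = 11; medium effort: 18 − 8 = 10; high effort: 23 − 16 = 7. low-tier stays.
Every type prefers its assigned level; separation holds.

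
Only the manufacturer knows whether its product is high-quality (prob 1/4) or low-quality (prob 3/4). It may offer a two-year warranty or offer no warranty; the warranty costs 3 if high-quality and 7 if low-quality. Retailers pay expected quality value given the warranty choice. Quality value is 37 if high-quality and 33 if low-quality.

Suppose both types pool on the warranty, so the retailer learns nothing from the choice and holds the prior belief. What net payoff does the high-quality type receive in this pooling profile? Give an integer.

31

Pooled price = 1/4·37 + 3/4·33 = 34.
high-quality pays cost 3 for the warranty, so net payoff = 34 − 3 = 31.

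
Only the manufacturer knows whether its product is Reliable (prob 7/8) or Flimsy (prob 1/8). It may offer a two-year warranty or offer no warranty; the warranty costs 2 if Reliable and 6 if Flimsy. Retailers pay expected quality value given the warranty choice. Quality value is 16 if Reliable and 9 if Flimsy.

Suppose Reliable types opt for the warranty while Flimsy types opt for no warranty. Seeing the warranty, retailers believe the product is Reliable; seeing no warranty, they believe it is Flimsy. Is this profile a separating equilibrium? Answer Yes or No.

Under these beliefs, the warranty earns price 16 and no warranty earns price 9.
Reliable: the warranty nets 16 − 2 = 14; no warranty nets 9. Reliable prefers the warranty.
Flimsy: the warranty nets 16 − 6 = 10; no warranty nets 9. Flimsy would deviate to the warranty.
Flimsy has a profitable deviation, so the profile is not an equilibrium.

No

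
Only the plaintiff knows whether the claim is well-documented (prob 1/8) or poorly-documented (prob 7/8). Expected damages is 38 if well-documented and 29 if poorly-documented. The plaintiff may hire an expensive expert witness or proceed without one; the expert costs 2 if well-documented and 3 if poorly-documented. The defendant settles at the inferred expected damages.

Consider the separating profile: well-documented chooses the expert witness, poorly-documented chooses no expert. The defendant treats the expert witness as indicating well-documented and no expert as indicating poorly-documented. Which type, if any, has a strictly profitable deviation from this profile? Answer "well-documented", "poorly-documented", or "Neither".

poorly-documented

The expert witness pays 38; no expert pays 29.
well-documented: assigned the expert witness, nets 38 − 2 = 36; deviating to no expert nets 29.
poorly-documented: assigned no expert, nets 29; deviating to the expert witness nets 38 − 3 = 35.
The poorly-documented type gains 6 by deviating.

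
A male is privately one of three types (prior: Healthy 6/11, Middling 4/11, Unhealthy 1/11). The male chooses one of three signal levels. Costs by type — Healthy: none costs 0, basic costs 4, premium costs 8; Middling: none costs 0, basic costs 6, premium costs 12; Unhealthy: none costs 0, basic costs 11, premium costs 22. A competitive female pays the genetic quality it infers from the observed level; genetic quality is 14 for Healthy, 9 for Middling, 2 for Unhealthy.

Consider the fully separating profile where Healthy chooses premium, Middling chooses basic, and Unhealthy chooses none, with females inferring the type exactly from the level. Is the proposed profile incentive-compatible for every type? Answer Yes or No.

Yes

Separating mating payoffs: premium → 14, basic → 9, none → 2.
Healthy (assigned premium): none: 2 − 0 = 2; basic: 9 − 4 = 5; premium: 14 − 8 = 6. Healthy stays.
Middling (assigned basic): none: 2 − 0 = 2; basic: 9 − 6 = 3; premium: 14 − 12 = 2. Middling stays.
Unhealthy (assigned none): none: 2 − 0 = 2; basic: 9 − 11 = -2; premium: 14 − 22 = -8. Unhealthy stays.
Every type prefers its assigned level; separation holds.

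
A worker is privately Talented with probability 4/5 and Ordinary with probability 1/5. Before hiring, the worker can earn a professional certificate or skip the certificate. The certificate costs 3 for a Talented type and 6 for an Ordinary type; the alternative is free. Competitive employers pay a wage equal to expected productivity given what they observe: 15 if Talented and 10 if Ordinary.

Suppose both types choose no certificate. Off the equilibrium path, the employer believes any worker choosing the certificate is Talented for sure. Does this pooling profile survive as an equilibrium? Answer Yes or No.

On path, the employer holds the prior and pays 4/5·15 + 1/5·10 = 14. Off path (the certificate), believing Talented, it pays 15.
Talented: no certificate nets 14; the certificate nets 15 − 3 = 12. Talented stays.
Ordinary: no certificate nets 14; the certificate nets 15 − 6 = 9. Ordinary stays.
No type deviates, so pooling is sustained.

Yes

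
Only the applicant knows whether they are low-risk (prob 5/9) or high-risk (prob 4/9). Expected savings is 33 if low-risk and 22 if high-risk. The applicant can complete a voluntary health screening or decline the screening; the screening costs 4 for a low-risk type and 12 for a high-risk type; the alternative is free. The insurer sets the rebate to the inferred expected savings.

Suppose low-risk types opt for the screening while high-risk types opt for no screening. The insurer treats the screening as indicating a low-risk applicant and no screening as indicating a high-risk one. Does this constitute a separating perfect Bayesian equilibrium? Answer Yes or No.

Under these beliefs, the screening earns rebate 33 and no screening earns rebate 22.
low-risk: the screening nets 33 − 4 = 29; no screening nets 22. low-risk prefers the screening.
high-risk: the screening nets 33 − 12 = 21; no screening nets 22. high-risk prefers no screening.
Neither type deviates, so the separating profile is an equilibrium.

Yes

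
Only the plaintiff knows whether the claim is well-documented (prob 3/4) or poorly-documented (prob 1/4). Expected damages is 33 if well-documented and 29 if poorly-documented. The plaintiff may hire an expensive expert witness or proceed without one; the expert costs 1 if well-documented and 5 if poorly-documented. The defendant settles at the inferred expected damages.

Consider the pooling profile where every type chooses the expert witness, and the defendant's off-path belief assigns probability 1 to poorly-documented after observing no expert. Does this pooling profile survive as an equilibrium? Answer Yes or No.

On path, the defendant holds the prior and pays 3/4·33 + 1/4·29 = 32. Off path (no expert), believing poorly-documented, it pays 29.
well-documented: the expert witness nets 32 − 1 = 31; no expert nets 29. well-documented stays.
poorly-documented: the expert witness nets 32 − 5 = 27; no expert nets 29. poorly-documented would deviate.
A type deviates, so pooling fails.

No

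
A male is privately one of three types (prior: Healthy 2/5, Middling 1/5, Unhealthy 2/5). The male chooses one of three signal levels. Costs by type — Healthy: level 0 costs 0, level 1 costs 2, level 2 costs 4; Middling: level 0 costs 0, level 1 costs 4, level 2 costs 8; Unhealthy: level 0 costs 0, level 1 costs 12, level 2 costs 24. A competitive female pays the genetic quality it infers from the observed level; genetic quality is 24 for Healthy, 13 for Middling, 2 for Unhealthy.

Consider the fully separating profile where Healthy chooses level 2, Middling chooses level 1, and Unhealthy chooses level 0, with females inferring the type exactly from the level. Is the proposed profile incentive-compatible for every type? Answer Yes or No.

No

Separating mating payoffs: level 2 → 24, level 1 → 13, level 0 → 2.
Healthy (assigned level 2): level 0: 2 − 0 = 2; level 1: 13 − 2 = 11; level 2: 24 − 4 = 20. Healthy stays.
Middling (assigned level 1): level 0: 2 − 0 = 2; level 1: 13 − 4 = 9; level 2: 24 − 8 = 16. Middling prefers level 2.
Unhealthy (assigned level 0): level 0: 2 − 0 = 2; level 1: 13 − 12 = 1; level 2: 24 − 24 = 0. Unhealthy stays.
At least one type deviates; the separating profile fails.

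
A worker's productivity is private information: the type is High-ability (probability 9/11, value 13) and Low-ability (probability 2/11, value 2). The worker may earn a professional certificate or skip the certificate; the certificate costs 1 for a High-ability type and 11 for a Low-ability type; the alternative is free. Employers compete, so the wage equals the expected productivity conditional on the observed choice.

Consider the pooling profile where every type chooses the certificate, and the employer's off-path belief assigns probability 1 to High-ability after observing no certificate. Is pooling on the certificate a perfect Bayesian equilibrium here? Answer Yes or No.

No

On path, the employer holds the prior and pays 9/11·13 + 2/11·2 = 11. Off path (no certificate), believing High-ability, it pays 13.
High-ability: the certificate nets 11 − 1 = 10; no certificate nets 13. High-ability would deviate.
Low-ability: the certificate nets 11 − 11 = 0; no certificate nets 13. Low-ability would deviate.
A type deviates, so pooling fails.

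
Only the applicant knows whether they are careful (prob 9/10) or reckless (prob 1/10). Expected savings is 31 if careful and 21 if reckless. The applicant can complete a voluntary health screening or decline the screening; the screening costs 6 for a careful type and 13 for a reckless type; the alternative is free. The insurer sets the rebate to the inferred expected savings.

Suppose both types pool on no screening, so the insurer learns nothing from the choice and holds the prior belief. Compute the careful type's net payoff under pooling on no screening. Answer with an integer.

30

Pooled rebate = 9/10·31 + 1/10·21 = 30.
careful pays no cost for no screening, so net payoff = 30.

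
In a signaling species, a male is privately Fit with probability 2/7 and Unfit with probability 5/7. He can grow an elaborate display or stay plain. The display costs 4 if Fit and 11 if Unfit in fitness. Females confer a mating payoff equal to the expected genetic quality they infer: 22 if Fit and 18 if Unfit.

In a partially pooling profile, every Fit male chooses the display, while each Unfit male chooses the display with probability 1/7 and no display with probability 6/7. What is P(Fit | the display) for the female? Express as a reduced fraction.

P(the display) = (2/7)·1 + (5/7)·(1/7) = 19/49.
By Bayes' rule, P(Fit | the display) = (2/7) / (19/49) = 14/19.

14/19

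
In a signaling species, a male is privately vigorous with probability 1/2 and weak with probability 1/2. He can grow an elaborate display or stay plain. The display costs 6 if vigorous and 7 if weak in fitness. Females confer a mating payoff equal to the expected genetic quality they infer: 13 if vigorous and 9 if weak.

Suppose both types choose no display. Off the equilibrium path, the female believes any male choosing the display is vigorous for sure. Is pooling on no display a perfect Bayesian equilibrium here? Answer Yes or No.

Yes

On path, the female holds the prior and pays 1/2·13 + 1/2·9 = 11. Off path (the display), believing vigorous, it pays 13.
vigorous: no display nets 11; the display nets 13 − 6 = 7. vigorous stays.
weak: no display nets 11; the display nets 13 − 7 = 6. weak stays.
No type deviates, so pooling is sustained.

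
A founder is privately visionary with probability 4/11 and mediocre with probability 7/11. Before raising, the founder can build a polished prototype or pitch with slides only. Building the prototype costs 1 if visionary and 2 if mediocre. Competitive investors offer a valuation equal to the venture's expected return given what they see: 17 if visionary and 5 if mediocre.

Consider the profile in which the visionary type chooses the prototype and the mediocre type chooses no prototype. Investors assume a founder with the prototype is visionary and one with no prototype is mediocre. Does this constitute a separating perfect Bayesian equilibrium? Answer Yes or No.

Under these beliefs, the prototype earns valuation 17 and no prototype earns valuation 5.
visionary: the prototype nets 17 − 1 = 16; no prototype nets 5. visionary prefers the prototype.
mediocre: the prototype nets 17 − 2 = 15; no prototype nets 5. mediocre would deviate to the prototype.
mediocre has a profitable deviation, so the profile is not an equilibrium.

No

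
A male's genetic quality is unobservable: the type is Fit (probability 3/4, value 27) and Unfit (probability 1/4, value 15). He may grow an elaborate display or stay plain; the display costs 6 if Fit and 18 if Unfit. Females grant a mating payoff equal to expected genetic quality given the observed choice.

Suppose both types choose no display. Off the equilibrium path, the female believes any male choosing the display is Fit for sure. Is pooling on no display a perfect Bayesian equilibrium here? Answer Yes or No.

On path, the female holds the prior and pays 3/4·27 + 1/4·15 = 24. Off path (the display), believing Fit, it pays 27.
Fit: no display nets 24; the display nets 27 − 6 = 21. Fit stays.
Unfit: no display nets 24; the display nets 27 − 18 = 9. Unfit stays.
No type deviates, so pooling is sustained.

Yes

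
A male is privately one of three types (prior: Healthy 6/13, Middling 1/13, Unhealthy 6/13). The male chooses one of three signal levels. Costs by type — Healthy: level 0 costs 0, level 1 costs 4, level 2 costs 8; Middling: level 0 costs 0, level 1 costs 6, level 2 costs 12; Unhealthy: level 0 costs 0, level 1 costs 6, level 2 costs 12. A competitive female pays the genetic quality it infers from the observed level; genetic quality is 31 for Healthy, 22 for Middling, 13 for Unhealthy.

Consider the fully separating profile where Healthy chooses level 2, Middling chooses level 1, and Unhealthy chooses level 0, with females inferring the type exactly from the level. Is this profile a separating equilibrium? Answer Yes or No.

Separating mating payoffs: level 2 → 31, level 1 → 22, level 0 → 13.
Healthy (assigned level 2): level 0: 13 − 0 = 13; level 1: 22 − 4 = 18; level 2: 31 − 8 = 23. Healthy stays.
Middling (assigned level 1): level 0: 13 − 0 = 13; level 1: 22 − 6 = 16; level 2: 31 − 12 = 19. Middling prefers level 2.
Unhealthy (assigned level 0): level 0: 13 − 0 = 13; level 1: 22 − 6 = 16; level 2: 31 − 12 = 19. Unhealthy prefers level 2.
At least one type deviates; the separating profile fails.

No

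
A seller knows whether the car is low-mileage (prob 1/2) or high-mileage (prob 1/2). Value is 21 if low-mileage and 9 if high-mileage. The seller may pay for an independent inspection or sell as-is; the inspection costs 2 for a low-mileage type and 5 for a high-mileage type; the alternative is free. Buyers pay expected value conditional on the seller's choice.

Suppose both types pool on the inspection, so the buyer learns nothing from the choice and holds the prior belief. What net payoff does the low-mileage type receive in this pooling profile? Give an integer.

Pooled price = 1/2·21 + 1/2·9 = 15.
low-mileage pays cost 2 for the inspection, so net payoff = 15 − 2 = 13.

13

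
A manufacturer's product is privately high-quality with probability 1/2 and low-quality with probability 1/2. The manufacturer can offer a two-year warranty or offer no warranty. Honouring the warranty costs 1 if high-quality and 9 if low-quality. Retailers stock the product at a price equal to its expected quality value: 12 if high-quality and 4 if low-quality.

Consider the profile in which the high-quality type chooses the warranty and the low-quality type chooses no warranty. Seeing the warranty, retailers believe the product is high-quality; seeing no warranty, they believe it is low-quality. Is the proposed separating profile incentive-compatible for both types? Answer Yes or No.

Under these beliefs, the warranty earns price 12 and no warranty earns price 4.
high-quality: the warranty nets 12 − 1 = 11; no warranty nets 4. high-quality prefers the warranty.
low-quality: the warranty nets 12 − 9 = 3; no warranty nets 4. low-quality prefers no warranty.
Neither type deviates, so the separating profile is an equilibrium.

Yes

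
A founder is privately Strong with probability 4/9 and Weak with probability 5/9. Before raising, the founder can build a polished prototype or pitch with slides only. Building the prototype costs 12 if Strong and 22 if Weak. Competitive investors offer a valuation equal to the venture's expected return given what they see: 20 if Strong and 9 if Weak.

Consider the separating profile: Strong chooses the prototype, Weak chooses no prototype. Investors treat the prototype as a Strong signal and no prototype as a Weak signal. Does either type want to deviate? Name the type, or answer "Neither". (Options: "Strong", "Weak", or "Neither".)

The prototype pays 20; no prototype pays 9.
Strong: assigned the prototype, nets 20 − 12 = 8; deviating to no prototype nets 9.
Weak: assigned no prototype, nets 9; deviating to the prototype nets 20 − 22 = -2.
The Strong type gains 1 by deviating.

Strong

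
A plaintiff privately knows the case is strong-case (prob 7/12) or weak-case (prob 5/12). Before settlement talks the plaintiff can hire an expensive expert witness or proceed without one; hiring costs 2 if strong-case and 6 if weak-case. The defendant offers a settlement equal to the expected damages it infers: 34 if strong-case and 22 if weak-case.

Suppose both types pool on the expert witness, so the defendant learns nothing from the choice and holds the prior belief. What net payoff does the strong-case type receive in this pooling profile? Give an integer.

Pooled settlement = 7/12·34 + 5/12·22 = 29.
strong-case pays cost 2 for the expert witness, so net payoff = 29 − 2 = 27.

27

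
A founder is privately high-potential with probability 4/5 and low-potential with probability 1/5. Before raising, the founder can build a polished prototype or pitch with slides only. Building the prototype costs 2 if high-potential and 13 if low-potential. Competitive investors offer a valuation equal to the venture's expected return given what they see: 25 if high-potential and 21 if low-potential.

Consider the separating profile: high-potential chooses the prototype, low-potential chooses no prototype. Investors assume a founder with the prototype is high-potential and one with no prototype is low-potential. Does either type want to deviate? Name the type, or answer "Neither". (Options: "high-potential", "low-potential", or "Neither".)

The prototype pays 25; no prototype pays 21.
high-potential: assigned the prototype, nets 25 − 2 = 23; deviating to no prototype nets 21.
low-potential: assigned no prototype, nets 21; deviating to the prototype nets 25 − 13 = 12.
Both types strictly prefer their assigned action; no profitable deviation.

Neither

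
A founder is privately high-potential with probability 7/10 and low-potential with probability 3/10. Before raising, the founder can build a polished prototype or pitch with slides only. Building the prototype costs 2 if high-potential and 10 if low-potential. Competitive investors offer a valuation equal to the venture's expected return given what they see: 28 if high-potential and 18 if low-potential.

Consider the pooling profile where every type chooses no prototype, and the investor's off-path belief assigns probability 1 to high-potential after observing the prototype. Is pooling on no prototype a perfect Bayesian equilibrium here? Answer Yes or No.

On path, the investor holds the prior and pays 7/10·28 + 3/10·18 = 25. Off path (the prototype), believing high-potential, it pays 28.
high-potential: no prototype nets 25; the prototype nets 28 − 2 = 26. high-potential would deviate.
low-potential: no prototype nets 25; the prototype nets 28 − 10 = 18. low-potential stays.
A type deviates, so pooling fails.

No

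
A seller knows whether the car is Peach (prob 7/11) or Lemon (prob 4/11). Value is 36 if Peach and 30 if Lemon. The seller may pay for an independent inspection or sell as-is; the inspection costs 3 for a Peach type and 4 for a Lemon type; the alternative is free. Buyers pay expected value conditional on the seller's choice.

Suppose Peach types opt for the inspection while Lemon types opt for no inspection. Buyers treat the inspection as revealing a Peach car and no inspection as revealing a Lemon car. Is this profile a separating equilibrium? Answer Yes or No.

Under these beliefs, the inspection earns price 36 and no inspection earns price 30.
Peach: the inspection nets 36 − 3 = 33; no inspection nets 30. Peach prefers the inspection.
Lemon: the inspection nets 36 − 4 = 32; no inspection nets 30. Lemon would deviate to the inspection.
Lemon has a profitable deviation, so the profile is not an equilibrium.

No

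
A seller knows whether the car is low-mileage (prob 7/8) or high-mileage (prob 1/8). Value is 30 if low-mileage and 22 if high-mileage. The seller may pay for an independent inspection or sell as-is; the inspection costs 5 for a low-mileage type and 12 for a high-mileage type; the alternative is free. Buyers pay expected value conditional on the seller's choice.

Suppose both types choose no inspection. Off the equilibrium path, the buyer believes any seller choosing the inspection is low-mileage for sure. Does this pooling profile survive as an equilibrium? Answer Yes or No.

Yes

On path, the buyer holds the prior and pays 7/8·30 + 1/8·22 = 29. Off path (the inspection), believing low-mileage, it pays 30.
low-mileage: no inspection nets 29; the inspection nets 30 − 5 = 25. low-mileage stays.
high-mileage: no inspection nets 29; the inspection nets 30 − 12 = 18. high-mileage stays.
No type deviates, so pooling is sustained.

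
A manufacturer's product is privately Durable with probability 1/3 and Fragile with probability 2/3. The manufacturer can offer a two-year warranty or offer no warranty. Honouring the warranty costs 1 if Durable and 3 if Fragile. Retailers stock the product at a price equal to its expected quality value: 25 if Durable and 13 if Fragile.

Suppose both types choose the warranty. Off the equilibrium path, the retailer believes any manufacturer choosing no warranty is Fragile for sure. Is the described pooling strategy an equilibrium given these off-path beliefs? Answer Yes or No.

On path, the retailer holds the prior and pays 1/3·25 + 2/3·13 = 17. Off path (no warranty), believing Fragile, it pays 13.
Durable: the warranty nets 17 − 1 = 16; no warranty nets 13. Durable stays.
Fragile: the warranty nets 17 − 3 = 14; no warranty nets 13. Fragile stays.
No type deviates, so pooling is sustained.

Yes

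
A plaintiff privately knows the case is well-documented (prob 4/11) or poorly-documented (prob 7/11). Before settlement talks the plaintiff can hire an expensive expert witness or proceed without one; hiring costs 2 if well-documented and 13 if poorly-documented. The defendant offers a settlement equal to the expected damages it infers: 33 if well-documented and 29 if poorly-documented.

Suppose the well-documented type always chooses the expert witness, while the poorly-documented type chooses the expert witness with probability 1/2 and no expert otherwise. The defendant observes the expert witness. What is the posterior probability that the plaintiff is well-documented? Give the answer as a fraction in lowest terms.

8/15

P(the expert witness) = (4/11)·1 + (7/11)·(1/2) = 15/22.
By Bayes' rule, P(well-documented | the expert witness) = (4/11) / (15/22) = 8/15.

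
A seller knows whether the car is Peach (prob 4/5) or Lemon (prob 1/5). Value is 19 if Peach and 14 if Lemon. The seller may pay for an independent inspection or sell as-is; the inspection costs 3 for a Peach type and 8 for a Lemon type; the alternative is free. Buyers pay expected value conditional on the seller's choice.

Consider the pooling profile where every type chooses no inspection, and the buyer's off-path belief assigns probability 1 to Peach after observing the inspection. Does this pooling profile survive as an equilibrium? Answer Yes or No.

Yes

On path, the buyer holds the prior and pays 4/5·19 + 1/5·14 = 18. Off path (the inspection), believing Peach, it pays 19.
Peach: no inspection nets 18; the inspection nets 19 − 3 = 16. Peach stays.
Lemon: no inspection nets 18; the inspection nets 19 − 8 = 11. Lemon stays.
No type deviates, so pooling is sustained.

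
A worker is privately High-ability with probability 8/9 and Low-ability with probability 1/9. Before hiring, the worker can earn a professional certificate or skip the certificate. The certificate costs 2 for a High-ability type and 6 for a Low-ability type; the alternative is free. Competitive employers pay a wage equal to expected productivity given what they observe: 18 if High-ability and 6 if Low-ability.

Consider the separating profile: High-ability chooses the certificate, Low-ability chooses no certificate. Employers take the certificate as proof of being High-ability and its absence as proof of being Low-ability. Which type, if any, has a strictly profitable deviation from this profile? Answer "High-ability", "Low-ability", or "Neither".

The certificate pays 18; no certificate pays 6.
High-ability: assigned the certificate, nets 18 − 2 = 16; deviating to no certificate nets 6.
Low-ability: assigned no certificate, nets 6; deviating to the certificate nets 18 − 6 = 12.
The Low-ability type gains 6 by deviating.

Low-ability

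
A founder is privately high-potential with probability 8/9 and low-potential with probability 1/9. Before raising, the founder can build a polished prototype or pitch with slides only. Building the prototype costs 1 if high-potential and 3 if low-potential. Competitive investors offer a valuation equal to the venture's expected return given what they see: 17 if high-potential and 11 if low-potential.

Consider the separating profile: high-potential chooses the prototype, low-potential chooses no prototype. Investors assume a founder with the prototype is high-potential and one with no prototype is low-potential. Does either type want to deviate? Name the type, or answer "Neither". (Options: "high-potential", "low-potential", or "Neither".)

low-potential

The prototype pays 17; no prototype pays 11.
high-potential: assigned the prototype, nets 17 − 1 = 16; deviating to no prototype nets 11.
low-potential: assigned no prototype, nets 11; deviating to the prototype nets 17 − 3 = 14.
The low-potential type gains 3 by deviating.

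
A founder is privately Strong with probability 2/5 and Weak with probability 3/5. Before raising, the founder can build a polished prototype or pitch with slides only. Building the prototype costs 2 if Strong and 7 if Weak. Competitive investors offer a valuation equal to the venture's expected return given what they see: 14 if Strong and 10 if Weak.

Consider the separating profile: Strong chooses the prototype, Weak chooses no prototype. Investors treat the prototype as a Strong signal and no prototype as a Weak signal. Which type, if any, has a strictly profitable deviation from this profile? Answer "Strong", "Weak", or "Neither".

Neither

The prototype pays 14; no prototype pays 10.
Strong: assigned the prototype, nets 14 − 2 = 12; deviating to no prototype nets 10.
Weak: assigned no prototype, nets 10; deviating to the prototype nets 14 − 7 = 7.
Both types strictly prefer their assigned action; no profitable deviation.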